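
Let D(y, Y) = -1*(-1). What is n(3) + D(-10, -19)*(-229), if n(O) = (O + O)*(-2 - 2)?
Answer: -253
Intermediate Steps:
D(y, Y) = 1
n(O) = -8*O (n(O) = (2*O)*(-4) = -8*O)
n(3) + D(-10, -19)*(-229) = -8*3 + 1*(-229) = -24 - 229 = -253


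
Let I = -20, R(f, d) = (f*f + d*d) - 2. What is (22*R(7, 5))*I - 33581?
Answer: -65261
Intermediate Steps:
R(f, d) = -2 + d² + f² (R(f, d) = (f² + d²) - 2 = (d² + f²) - 2 = -2 + d² + f²)
(22*R(7, 5))*I - 33581 = (22*(-2 + 5² + 7²))*(-20) - 33581 = (22*(-2 + 25 + 49))*(-20) - 33581 = (22*72)*(-20) - 33581 = 1584*(-20) - 33581 = -31680 - 33581 = -65261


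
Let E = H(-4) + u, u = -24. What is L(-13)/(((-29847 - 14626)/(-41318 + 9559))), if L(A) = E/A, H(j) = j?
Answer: 68404/44473 ≈ 1.5381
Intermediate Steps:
E = -28 (E = -4 - 24 = -28)
L(A) = -28/A
L(-13)/(((-29847 - 14626)/(-41318 + 9559))) = (-28/(-13))/(((-29847 - 14626)/(-41318 + 9559))) = (-28*(-1/13))/((-44473/(-31759))) = 28/(13*((-44473*(-1/31759)))) = 28/(13*(3421/2443)) = (28/13)*(2443/3421) = 68404/44473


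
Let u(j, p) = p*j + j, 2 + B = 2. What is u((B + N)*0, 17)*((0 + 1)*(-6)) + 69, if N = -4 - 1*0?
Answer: 69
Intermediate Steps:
B = 0 (B = -2 + 2 = 0)
N = -4 (N = -4 + 0 = -4)
u(j, p) = j + j*p (u(j, p) = j*p + j = j + j*p)
u((B + N)*0, 17)*((0 + 1)*(-6)) + 69 = (((0 - 4)*0)*(1 + 17))*((0 + 1)*(-6)) + 69 = (-4*0*18)*(1*(-6)) + 69 = (0*18)*(-6) + 69 = 0*(-6) + 69 = 0 + 69 = 69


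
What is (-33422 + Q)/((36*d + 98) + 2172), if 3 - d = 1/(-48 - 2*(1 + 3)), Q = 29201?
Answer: -59094/33301 ≈ -1.7745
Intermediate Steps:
d = 169/56 (d = 3 - 1/(-48 - 2*(1 + 3)) = 3 - 1/(-48 - 2*4) = 3 - 1/(-48 - 8) = 3 - 1/(-56) = 3 - 1*(-1/56) = 3 + 1/56 = 169/56 ≈ 3.0179)
(-33422 + Q)/((36*d + 98) + 2172) = (-33422 + 29201)/((36*(169/56) + 98) + 2172) = -4221/((1521/14 + 98) + 2172) = -4221/(2893/14 + 2172) = -4221/33301/14 = -4221*14/33301 = -59094/33301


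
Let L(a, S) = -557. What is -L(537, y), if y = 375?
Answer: 557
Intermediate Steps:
-L(537, y) = -1*(-557) = 557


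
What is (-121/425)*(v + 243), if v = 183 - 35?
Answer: -2783/25 ≈ -111.32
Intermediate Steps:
v = 148
(-121/425)*(v + 243) = (-121/425)*(148 + 243) = -121*1/425*391 = -121/425*391 = -2783/25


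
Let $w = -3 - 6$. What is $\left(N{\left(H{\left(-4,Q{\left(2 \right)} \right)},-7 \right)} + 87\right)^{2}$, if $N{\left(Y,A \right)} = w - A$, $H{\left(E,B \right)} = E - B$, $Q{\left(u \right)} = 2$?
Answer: $7225$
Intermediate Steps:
$w = -9$ ($w = -3 - 6 = -9$)
$N{\left(Y,A \right)} = -9 - A$
$\left(N{\left(H{\left(-4,Q{\left(2 \right)} \right)},-7 \right)} + 87\right)^{2} = \left(\left(-9 - -7\right) + 87\right)^{2} = \left(\left(-9 + 7\right) + 87\right)^{2} = \left(-2 + 87\right)^{2} = 85^{2} = 7225$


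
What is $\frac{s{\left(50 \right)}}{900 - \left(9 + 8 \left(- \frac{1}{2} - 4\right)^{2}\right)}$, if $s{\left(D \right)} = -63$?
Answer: $- \frac{7}{81} \approx -0.08642$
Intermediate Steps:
$\frac{s{\left(50 \right)}}{900 - \left(9 + 8 \left(- \frac{1}{2} - 4\right)^{2}\right)} = - \frac{63}{900 - \left(9 + 8 \left(- \frac{1}{2} - 4\right)^{2}\right)} = - \frac{63}{900 - \left(9 + 8 \left(- \frac{9}{2}\right)^{2}\right)} = - \frac{63}{900 - 171} = - \frac{63}{729} = \left(-63\right) \frac{1}{729} = - \frac{7}{81}$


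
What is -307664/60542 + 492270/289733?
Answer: -29668701686/8770507643 ≈ -3.3828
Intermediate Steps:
-307664/60542 + 492270/289733 = -307664*1/60542 + 492270*(1/289733) = -153832/30271 + 492270/289733 = -29668701686/8770507643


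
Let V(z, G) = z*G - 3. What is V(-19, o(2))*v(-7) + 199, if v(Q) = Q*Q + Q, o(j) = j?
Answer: -1523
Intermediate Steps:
V(z, G) = -3 + G*z (V(z, G) = G*z - 3 = -3 + G*z)
v(Q) = Q + Q**2 (v(Q) = Q**2 + Q = Q + Q**2)
V(-19, o(2))*v(-7) + 199 = (-3 + 2*(-19))*(-7*(1 - 7)) + 199 = (-3 - 38)*(-7*(-6)) + 199 = -41*42 + 199 = -1722 + 199 = -1523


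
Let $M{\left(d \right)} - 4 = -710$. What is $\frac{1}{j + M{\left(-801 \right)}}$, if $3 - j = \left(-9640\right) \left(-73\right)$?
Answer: $- \frac{1}{704423} \approx -1.4196 \cdot 10^{-6}$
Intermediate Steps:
$M{\left(d \right)} = -706$ ($M{\left(d \right)} = 4 - 710 = -706$)
$j = -703717$ ($j = 3 - \left(-9640\right) \left(-73\right) = 3 - 703720 = -703717$)
$\frac{1}{j + M{\left(-801 \right)}} = \frac{1}{-703717 - 706} = \frac{1}{-704423} = - \frac{1}{704423}$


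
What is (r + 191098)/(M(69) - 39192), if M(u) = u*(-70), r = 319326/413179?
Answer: -156043478/35946573 ≈ -4.3410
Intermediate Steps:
r = 319326/413179 (r = 319326*(1/413179) = 319326/413179 ≈ 0.77285)
M(u) = -70*u
(r + 191098)/(M(69) - 39192) = (319326/413179 + 191098)/(-70*69 - 39192) = 78957999868/(413179*(-4830 - 39192)) = (78957999868/413179)/(-44022) = (78957999868/413179)*(-1/44022) = -156043478/35946573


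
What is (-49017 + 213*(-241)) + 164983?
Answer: 64633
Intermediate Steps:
(-49017 + 213*(-241)) + 164983 = (-49017 - 51333) + 164983 = -100350 + 164983 = 64633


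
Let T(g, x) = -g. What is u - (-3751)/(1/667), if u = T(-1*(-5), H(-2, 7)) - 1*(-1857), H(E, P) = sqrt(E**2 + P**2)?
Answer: 2503769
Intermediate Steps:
u = 1852 (u = -(-1)*(-5) - 1*(-1857) = -1*5 + 1857 = -5 + 1857 = 1852)
u - (-3751)/(1/667) = 1852 - (-3751)/(1/667) = 1852 - (-3751)/1/667 = 1852 - (-3751)*667 = 1852 - 1*(-2501917) = 1852 + 2501917 = 2503769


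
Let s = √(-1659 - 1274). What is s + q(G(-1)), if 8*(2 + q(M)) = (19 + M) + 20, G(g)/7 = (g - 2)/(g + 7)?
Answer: 39/16 + I*√2933 ≈ 2.4375 + 54.157*I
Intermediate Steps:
G(g) = 7*(-2 + g)/(7 + g) (G(g) = 7*((g - 2)/(g + 7)) = 7*((-2 + g)/(7 + g)) = 7*(-2 + g)/(7 + g))
q(M) = 23/8 + M/8 (q(M) = -2 + ((19 + M) + 20)/8 = -2 + (39 + M)/8 = -2 + (39/8 + M/8) = 23/8 + M/8)
s = I*√2933 (s = √(-2933) = I*√2933 ≈ 54.157*I)
s + q(G(-1)) = I*√2933 + (23/8 + (7*(-2 - 1)/(7 - 1))/8) = I*√2933 + (23/8 + (7*(-3)/6)/8) = I*√2933 + (23/8 + (7*(⅙)*(-3))/8) = I*√2933 + (23/8 + (⅛)*(-7/2)) = I*√2933 + (23/8 - 7/16) = I*√2933 + 39/16 = 39/16 + I*√2933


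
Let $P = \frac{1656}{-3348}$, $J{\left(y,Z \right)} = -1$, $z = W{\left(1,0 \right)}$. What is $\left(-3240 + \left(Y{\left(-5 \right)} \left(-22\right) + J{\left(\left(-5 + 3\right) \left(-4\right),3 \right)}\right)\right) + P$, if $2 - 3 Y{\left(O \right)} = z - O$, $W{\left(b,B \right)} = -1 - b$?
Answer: $- \frac{100259}{31} \approx -3234.2$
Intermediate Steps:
$z = -2$ ($z = -1 - 1 = -2$)
$Y{\left(O \right)} = \frac{4}{3} + \frac{O}{3}$ ($Y{\left(O \right)} = \frac{2}{3} - \frac{-2 - O}{3} = \frac{2}{3} + \left(\frac{2}{3} + \frac{O}{3}\right) = \frac{4}{3} + \frac{O}{3}$)
$P = - \frac{46}{93}$ ($P = 1656 \left(- \frac{1}{3348}\right) = - \frac{46}{93} \approx -0.49462$)
$\left(-3240 + \left(Y{\left(-5 \right)} \left(-22\right) + J{\left(\left(-5 + 3\right) \left(-4\right),3 \right)}\right)\right) + P = \left(-3240 - \left(1 - \left(\frac{4}{3} + \frac{1}{3} \left(-5\right)\right) \left(-22\right)\right)\right) - \frac{46}{93} = \left(-3240 - \left(1 - \left(\frac{4}{3} - \frac{5}{3}\right) \left(-22\right)\right)\right) - \frac{46}{93} = \left(-3240 - - \frac{19}{3}\right) - \frac{46}{93} = \left(-3240 + \left(\frac{22}{3} - 1\right)\right) - \frac{46}{93} = \left(-3240 + \frac{19}{3}\right) - \frac{46}{93} = - \frac{9701}{3} - \frac{46}{93} = - \frac{100259}{31}$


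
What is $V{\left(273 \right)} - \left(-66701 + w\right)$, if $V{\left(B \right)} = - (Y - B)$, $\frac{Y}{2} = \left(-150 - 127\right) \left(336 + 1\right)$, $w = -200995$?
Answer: $454667$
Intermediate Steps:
$Y = -186698$ ($Y = 2 \left(-150 - 127\right) \left(336 + 1\right) = 2 \left(\left(-277\right) 337\right) = 2 \left(-93349\right) = -186698$)
$V{\left(B \right)} = 186698 + B$ ($V{\left(B \right)} = - (-186698 - B) = 186698 + B$)
$V{\left(273 \right)} - \left(-66701 + w\right) = \left(186698 + 273\right) + \left(66701 - -200995\right) = 186971 + \left(66701 + 200995\right) = 186971 + 267696 = 454667$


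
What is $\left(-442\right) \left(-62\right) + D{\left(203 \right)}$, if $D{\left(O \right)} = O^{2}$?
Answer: $68613$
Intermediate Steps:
$\left(-442\right) \left(-62\right) + D{\left(203 \right)} = \left(-442\right) \left(-62\right) + 203^{2} = 27404 + 41209 = 68613$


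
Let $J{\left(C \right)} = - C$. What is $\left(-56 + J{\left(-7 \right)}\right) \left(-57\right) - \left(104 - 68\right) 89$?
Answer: $-411$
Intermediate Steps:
$\left(-56 + J{\left(-7 \right)}\right) \left(-57\right) - \left(104 - 68\right) 89 = \left(-56 - -7\right) \left(-57\right) - \left(104 - 68\right) 89 = \left(-56 + 7\right) \left(-57\right) - 36 \cdot 89 = \left(-49\right) \left(-57\right) - 3204 = 2793 - 3204 = -411$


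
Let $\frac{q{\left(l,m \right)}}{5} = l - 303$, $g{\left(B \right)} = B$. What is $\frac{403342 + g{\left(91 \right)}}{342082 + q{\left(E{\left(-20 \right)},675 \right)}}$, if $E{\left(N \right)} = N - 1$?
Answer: $\frac{403433}{340462} \approx 1.185$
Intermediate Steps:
$E{\left(N \right)} = -1 + N$ ($E{\left(N \right)} = N - 1 = -1 + N$)
$q{\left(l,m \right)} = -1515 + 5 l$ ($q{\left(l,m \right)} = 5 \left(l - 303\right) = 5 \left(-303 + l\right) = -1515 + 5 l$)
$\frac{403342 + g{\left(91 \right)}}{342082 + q{\left(E{\left(-20 \right)},675 \right)}} = \frac{403342 + 91}{342082 - \left(1515 - 5 \left(-1 - 20\right)\right)} = \frac{403433}{342082 + \left(-1515 + 5 \left(-21\right)\right)} = \frac{403433}{342082 - 1620} = \frac{403433}{340462}$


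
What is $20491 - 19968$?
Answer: $523$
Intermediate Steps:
$20491 - 19968 = 523$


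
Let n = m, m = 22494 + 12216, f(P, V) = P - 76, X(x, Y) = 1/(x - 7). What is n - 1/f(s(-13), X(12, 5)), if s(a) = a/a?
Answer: 2603251/75 ≈ 34710.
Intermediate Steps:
s(a) = 1
X(x, Y) = 1/(-7 + x)
f(P, V) = -76 + P
m = 34710
n = 34710
n - 1/f(s(-13), X(12, 5)) = 34710 - 1/(-76 + 1) = 34710 - 1/(-75) = 34710 - 1*(-1/75) = 34710 + 1/75 = 2603251/75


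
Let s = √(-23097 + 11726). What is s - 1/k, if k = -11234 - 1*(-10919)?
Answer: 1/315 + I*√11371 ≈ 0.0031746 + 106.63*I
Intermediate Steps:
k = -315 (k = -11234 + 10919 = -315)
s = I*√11371 (s = √(-11371) = I*√11371 ≈ 106.63*I)
s - 1/k = I*√11371 - 1/(-315) = I*√11371 - 1*(-1/315) = I*√11371 + 1/315 = 1/315 + I*√11371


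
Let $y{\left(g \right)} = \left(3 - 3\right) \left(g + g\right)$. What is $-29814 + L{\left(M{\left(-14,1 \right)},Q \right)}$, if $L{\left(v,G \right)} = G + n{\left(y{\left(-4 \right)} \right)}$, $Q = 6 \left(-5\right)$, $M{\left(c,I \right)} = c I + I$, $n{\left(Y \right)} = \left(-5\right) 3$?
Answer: $-29859$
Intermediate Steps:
$y{\left(g \right)} = 0$ ($y{\left(g \right)} = 0 \cdot 2 g = 0$)
$n{\left(Y \right)} = -15$
$M{\left(c,I \right)} = I + I c$ ($M{\left(c,I \right)} = I c + I = I + I c$)
$Q = -30$
$L{\left(v,G \right)} = -15 + G$ ($L{\left(v,G \right)} = G - 15 = -15 + G$)
$-29814 + L{\left(M{\left(-14,1 \right)},Q \right)} = -29814 - 45 = -29859$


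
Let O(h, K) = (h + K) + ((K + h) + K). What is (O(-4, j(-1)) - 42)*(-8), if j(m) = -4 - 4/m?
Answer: 400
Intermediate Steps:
O(h, K) = 2*h + 3*K (O(h, K) = (K + h) + (h + 2*K) = 2*h + 3*K)
(O(-4, j(-1)) - 42)*(-8) = ((2*(-4) + 3*(-4 - 4/(-1))) - 42)*(-8) = ((-8 + 3*(-4 - 4*(-1))) - 42)*(-8) = ((-8 + 3*(-4 + 4)) - 42)*(-8) = ((-8 + 3*0) - 42)*(-8) = ((-8 + 0) - 42)*(-8) = (-8 - 42)*(-8) = -50*(-8) = 400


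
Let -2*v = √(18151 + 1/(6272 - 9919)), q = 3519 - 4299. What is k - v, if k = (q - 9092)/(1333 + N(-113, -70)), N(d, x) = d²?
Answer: -4936/7051 + √60354837578/3647 ≈ 66.663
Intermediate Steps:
q = -780
k = -4936/7051 (k = (-780 - 9092)/(1333 + (-113)²) = -9872/(1333 + 12769) = -9872/14102 = -9872*1/14102 = -4936/7051 ≈ -0.70004)
v = -√60354837578/3647 (v = -√(18151 + 1/(6272 - 9919))/2 = -√(18151 + 1/(-3647))/2 = -√(18151 - 1/3647)/2 = -√60354837578/3647 ≈ -67.363)
k - v = -4936/7051 - (-1)*√60354837578/3647 = -4936/7051 + √60354837578/3647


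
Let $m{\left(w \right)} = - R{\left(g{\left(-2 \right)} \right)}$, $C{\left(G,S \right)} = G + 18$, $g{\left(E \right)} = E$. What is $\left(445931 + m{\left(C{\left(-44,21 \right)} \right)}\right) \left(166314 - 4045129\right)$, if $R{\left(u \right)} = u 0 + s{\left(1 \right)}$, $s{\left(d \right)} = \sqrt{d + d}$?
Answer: $-1729683851765 + 3878815 \sqrt{2} \approx -1.7297 \cdot 10^{12}$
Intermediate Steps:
$s{\left(d \right)} = \sqrt{2} \sqrt{d}$ ($s{\left(d \right)} = \sqrt{2 d} = \sqrt{2} \sqrt{d}$)
$C{\left(G,S \right)} = 18 + G$
$R{\left(u \right)} = \sqrt{2}$ ($R{\left(u \right)} = u 0 + \sqrt{2} \sqrt{1} = 0 + \sqrt{2} \cdot 1 = 0 + \sqrt{2} = \sqrt{2}$)
$m{\left(w \right)} = - \sqrt{2}$
$\left(445931 + m{\left(C{\left(-44,21 \right)} \right)}\right) \left(166314 - 4045129\right) = \left(445931 - \sqrt{2}\right) \left(166314 - 4045129\right) = \left(445931 - \sqrt{2}\right) \left(-3878815\right) = -1729683851765 + 3878815 \sqrt{2}$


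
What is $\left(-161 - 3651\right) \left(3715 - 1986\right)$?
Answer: $-6590948$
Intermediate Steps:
$\left(-161 - 3651\right) \left(3715 - 1986\right) = \left(-3812\right) 1729 = -6590948$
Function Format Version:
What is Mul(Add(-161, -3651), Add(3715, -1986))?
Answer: -6590948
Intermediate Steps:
Mul(Add(-161, -3651), Add(3715, -1986)) = Mul(-3812, 1729) = -6590948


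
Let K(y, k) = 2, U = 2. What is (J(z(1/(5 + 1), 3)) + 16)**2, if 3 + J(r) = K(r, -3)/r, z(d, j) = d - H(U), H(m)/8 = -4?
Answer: 6355441/37249 ≈ 170.62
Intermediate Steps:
H(m) = -32 (H(m) = 8*(-4) = -32)
z(d, j) = 32 + d (z(d, j) = d - 1*(-32) = d + 32 = 32 + d)
J(r) = -3 + 2/r
(J(z(1/(5 + 1), 3)) + 16)**2 = ((-3 + 2/(32 + 1/(5 + 1))) + 16)**2 = ((-3 + 2/(32 + 1/6)) + 16)**2 = ((-3 + 2/(193/6)) + 16)**2 = ((-3 + 2*(6/193)) + 16)**2 = ((-3 + 12/193) + 16)**2 = (-567/193 + 16)**2 = (2521/193)**2 = 6355441/37249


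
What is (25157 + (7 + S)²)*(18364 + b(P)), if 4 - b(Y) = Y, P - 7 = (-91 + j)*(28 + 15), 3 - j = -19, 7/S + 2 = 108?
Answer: 1510155982596/2809 ≈ 5.3761e+8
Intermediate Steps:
S = 7/106 (S = 7/(-2 + 108) = 7/106 ≈ 0.066038)
j = 22 (j = 3 - 1*(-19) = 3 + 19 = 22)
P = -2960 (P = 7 + (-91 + 22)*(28 + 15) = 7 - 69*43 = 7 - 2967 = -2960)
b(Y) = 4 - Y
(25157 + (7 + S)²)*(18364 + b(P)) = (25157 + (7 + 7/106)²)*(18364 + (4 - 1*(-2960))) = (25157 + (749/106)²)*(18364 + (4 + 2960)) = (25157 + 561001/11236)*(18364 + 2964) = (283225053/11236)*21328 = 1510155982596/2809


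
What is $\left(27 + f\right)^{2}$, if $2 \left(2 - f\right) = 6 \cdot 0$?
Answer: $841$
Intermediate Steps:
$f = 2$ ($f = 2 - \frac{6 \cdot 0}{2} = 2 - 0 = 2 + 0 = 2$)
$\left(27 + f\right)^{2} = \left(27 + 2\right)^{2} = 29^{2} = 841$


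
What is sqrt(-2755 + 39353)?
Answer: sqrt(36598) ≈ 191.31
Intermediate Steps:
sqrt(-2755 + 39353) = sqrt(36598)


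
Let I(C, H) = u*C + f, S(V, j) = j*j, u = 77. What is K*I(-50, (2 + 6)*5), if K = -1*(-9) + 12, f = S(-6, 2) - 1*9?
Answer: -80955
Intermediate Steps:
S(V, j) = j²
f = -5 (f = 2² - 1*9 = 4 - 9 = -5)
I(C, H) = -5 + 77*C (I(C, H) = 77*C - 5 = -5 + 77*C)
K = 21 (K = 9 + 12 = 21)
K*I(-50, (2 + 6)*5) = 21*(-5 + 77*(-50)) = 21*(-5 - 3850) = 21*(-3855) = -80955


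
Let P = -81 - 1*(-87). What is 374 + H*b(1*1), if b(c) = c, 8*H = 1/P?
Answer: 17953/48 ≈ 374.02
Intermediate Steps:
P = 6 (P = -81 + 87 = 6)
H = 1/48 (H = (⅛)/6 = (⅛)*(⅙) = 1/48 ≈ 0.020833)
374 + H*b(1*1) = 374 + (1*1)/48 = 374 + (1/48)*1 = 374 + 1/48 = 17953/48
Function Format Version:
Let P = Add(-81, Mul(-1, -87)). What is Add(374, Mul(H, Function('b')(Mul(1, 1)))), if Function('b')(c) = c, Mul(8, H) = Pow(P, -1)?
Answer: Rational(17953, 48) ≈ 374.02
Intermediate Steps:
P = 6 (P = Add(-81, 87) = 6)
H = Rational(1, 48) (H = Mul(Rational(1, 8), Pow(6, -1)) = Mul(Rational(1, 8), Rational(1, 6)) = Rational(1, 48) ≈ 0.020833)
Add(374, Mul(H, Function('b')(Mul(1, 1)))) = Add(374, Mul(Rational(1, 48), Mul(1, 1))) = Add(374, Mul(Rational(1, 48), 1)) = Add(374, Rational(1, 48)) = Rational(17953, 48)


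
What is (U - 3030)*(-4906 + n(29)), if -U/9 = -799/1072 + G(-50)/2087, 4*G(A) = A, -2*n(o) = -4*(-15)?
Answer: 4173253310751/279658 ≈ 1.4923e+7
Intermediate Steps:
n(o) = -30 (n(o) = -(-2)*(-15) = -½*60 = -30)
G(A) = A/4
U = 15128217/2237264 (U = -9*(-799/1072 + ((¼)*(-50))/2087) = -9*(-799*1/1072 - 25/2*1/2087) = -9*(-799/1072 - 25/4174) = -9*(-1680913/2237264) = 15128217/2237264 ≈ 6.7619)
(U - 3030)*(-4906 + n(29)) = (15128217/2237264 - 3030)*(-4906 - 30) = -6763781703/2237264*(-4936) = 4173253310751/279658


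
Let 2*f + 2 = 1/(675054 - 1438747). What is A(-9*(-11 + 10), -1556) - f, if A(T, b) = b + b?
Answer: -4751697845/1527386 ≈ -3111.0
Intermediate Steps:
A(T, b) = 2*b
f = -1527387/1527386 (f = -1 + 1/(2*(675054 - 1438747)) = -1 + (½)/(-763693) = -1 + (½)*(-1/763693) = -1 - 1/1527386 = -1527387/1527386 ≈ -1.0000)
A(-9*(-11 + 10), -1556) - f = 2*(-1556) - 1*(-1527387/1527386) = -3112 + 1527387/1527386 = -4751697845/1527386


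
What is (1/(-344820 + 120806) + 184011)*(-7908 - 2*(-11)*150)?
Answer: -94973276512512/112007 ≈ -8.4792e+8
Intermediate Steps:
(1/(-344820 + 120806) + 184011)*(-7908 - 2*(-11)*150) = (1/(-224014) + 184011)*(-7908 - (-22)*150) = (-1/224014 + 184011)*(-7908 - 1*(-3300)) = 41221040153*(-7908 + 3300)/224014 = (41221040153/224014)*(-4608) = -94973276512512/112007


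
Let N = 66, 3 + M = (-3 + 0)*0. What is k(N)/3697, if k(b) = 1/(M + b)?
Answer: 1/232911 ≈ 4.2935e-6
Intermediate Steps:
M = -3 (M = -3 + (-3 + 0)*0 = -3 - 3*0 = -3 + 0 = -3)
k(b) = 1/(-3 + b)
k(N)/3697 = 1/((-3 + 66)*3697) = (1/3697)/63 = (1/63)*(1/3697) = 1/232911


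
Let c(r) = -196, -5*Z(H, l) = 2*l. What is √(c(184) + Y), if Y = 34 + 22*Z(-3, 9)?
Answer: 3*I*√670/5 ≈ 15.531*I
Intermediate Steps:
Z(H, l) = -2*l/5
Y = -226/5 (Y = 34 + 22*(-⅖*9) = 34 + 22*(-18/5) = 34 - 396/5 = -226/5 ≈ -45.200)
√(c(184) + Y) = √(-196 - 226/5) = √(-1206/5) = 3*I*√670/5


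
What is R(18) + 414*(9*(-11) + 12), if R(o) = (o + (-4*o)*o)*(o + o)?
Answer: -82026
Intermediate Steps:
R(o) = 2*o*(o - 4*o**2) (R(o) = (o - 4*o**2)*(2*o) = 2*o*(o - 4*o**2))
R(18) + 414*(9*(-11) + 12) = 18**2*(2 - 8*18) + 414*(9*(-11) + 12) = 324*(2 - 144) + 414*(-99 + 12) = 324*(-142) + 414*(-87) = -46008 - 36018 = -82026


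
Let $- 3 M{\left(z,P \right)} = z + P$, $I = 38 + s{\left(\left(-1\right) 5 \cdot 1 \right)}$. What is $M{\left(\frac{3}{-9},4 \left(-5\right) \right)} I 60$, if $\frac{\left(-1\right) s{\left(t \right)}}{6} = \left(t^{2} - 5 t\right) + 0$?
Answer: $- \frac{319640}{3} \approx -1.0655 \cdot 10^{5}$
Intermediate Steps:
$s{\left(t \right)} = - 6 t^{2} + 30 t$ ($s{\left(t \right)} = - 6 \left(\left(t^{2} - 5 t\right) + 0\right) = - 6 \left(t^{2} - 5 t\right) = - 6 t^{2} + 30 t$)
$I = -262$ ($I = 38 + 6 \left(-1\right) 5 \cdot 1 \left(5 - \left(-1\right) 5 \cdot 1\right) = 38 + 6 \left(\left(-5\right) 1\right) \left(5 - \left(-5\right) 1\right) = 38 + 6 \left(-5\right) \left(5 - -5\right) = 38 + 6 \left(-5\right) \left(5 + 5\right) = 38 + 6 \left(-5\right) 10 = 38 - 300 = -262$)
$M{\left(z,P \right)} = - \frac{P}{3} - \frac{z}{3}$ ($M{\left(z,P \right)} = - \frac{z + P}{3} = - \frac{P + z}{3} = - \frac{P}{3} - \frac{z}{3}$)
$M{\left(\frac{3}{-9},4 \left(-5\right) \right)} I 60 = \left(- \frac{4 \left(-5\right)}{3} - \frac{3 \frac{1}{-9}}{3}\right) \left(-262\right) 60 = \left(\left(- \frac{1}{3}\right) \left(-20\right) - \frac{3 \left(- \frac{1}{9}\right)}{3}\right) \left(-262\right) 60 = \left(\frac{20}{3} - - \frac{1}{9}\right) \left(-262\right) 60 = \left(\frac{20}{3} + \frac{1}{9}\right) \left(-262\right) 60 = \frac{61}{9} \left(-262\right) 60 = \left(- \frac{15982}{9}\right) 60 = - \frac{319640}{3}$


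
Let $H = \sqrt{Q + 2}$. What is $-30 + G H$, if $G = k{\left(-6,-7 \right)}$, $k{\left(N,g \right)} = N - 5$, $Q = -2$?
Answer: $-30$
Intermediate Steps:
$k{\left(N,g \right)} = -5 + N$
$G = -11$ ($G = -5 - 6 = -11$)
$H = 0$ ($H = \sqrt{-2 + 2} = \sqrt{0} = 0$)
$-30 + G H = -30 - 0 = -30 + 0 = -30$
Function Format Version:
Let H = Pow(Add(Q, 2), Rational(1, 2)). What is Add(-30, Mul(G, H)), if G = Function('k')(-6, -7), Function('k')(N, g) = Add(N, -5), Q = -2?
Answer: -30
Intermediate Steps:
Function('k')(N, g) = Add(-5, N)
G = -11 (G = Add(-5, -6) = -11)
H = 0 (H = Pow(Add(-2, 2), Rational(1, 2)) = Pow(0, Rational(1, 2)) = 0)
Add(-30, Mul(G, H)) = Add(-30, Mul(-11, 0)) = Add(-30, 0) = -30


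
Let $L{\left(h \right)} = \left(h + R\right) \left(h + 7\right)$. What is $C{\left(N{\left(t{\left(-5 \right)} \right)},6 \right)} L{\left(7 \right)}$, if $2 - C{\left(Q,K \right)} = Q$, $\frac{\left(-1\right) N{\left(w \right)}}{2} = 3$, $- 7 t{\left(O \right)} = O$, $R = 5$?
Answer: $1344$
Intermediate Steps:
$t{\left(O \right)} = - \frac{O}{7}$
$N{\left(w \right)} = -6$ ($N{\left(w \right)} = \left(-2\right) 3 = -6$)
$L{\left(h \right)} = \left(5 + h\right) \left(7 + h\right)$ ($L{\left(h \right)} = \left(h + 5\right) \left(h + 7\right) = \left(5 + h\right) \left(7 + h\right)$)
$C{\left(Q,K \right)} = 2 - Q$
$C{\left(N{\left(t{\left(-5 \right)} \right)},6 \right)} L{\left(7 \right)} = \left(2 - -6\right) \left(35 + 7^{2} + 12 \cdot 7\right) = \left(2 + 6\right) \left(35 + 49 + 84\right) = 8 \cdot 168 = 1344$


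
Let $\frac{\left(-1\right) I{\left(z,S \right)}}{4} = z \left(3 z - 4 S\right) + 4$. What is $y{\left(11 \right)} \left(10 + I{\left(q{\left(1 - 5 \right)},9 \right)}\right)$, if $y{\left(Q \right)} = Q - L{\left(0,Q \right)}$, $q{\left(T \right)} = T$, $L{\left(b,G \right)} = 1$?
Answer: $-7740$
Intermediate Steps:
$y{\left(Q \right)} = -1 + Q$ ($y{\left(Q \right)} = Q - 1 = -1 + Q$)
$I{\left(z,S \right)} = -16 - 4 z \left(- 4 S + 3 z\right)$ ($I{\left(z,S \right)} = - 4 \left(z \left(3 z - 4 S\right) + 4\right) = - 4 \left(z \left(- 4 S + 3 z\right) + 4\right) = - 4 \left(4 + z \left(- 4 S + 3 z\right)\right) = -16 - 4 z \left(- 4 S + 3 z\right)$)
$y{\left(11 \right)} \left(10 + I{\left(q{\left(1 - 5 \right)},9 \right)}\right) = \left(-1 + 11\right) \left(10 - \left(16 - 144 \left(1 - 5\right) + 12 \left(1 - 5\right)^{2}\right)\right) = 10 \left(10 - \left(16 + 192 + 576\right)\right) = 10 \left(10 - 784\right) = 10 \left(-774\right) = -7740$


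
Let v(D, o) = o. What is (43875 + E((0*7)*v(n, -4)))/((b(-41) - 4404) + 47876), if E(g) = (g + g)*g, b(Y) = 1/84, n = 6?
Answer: 3685500/3651649 ≈ 1.0093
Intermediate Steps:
b(Y) = 1/84
E(g) = 2*g² (E(g) = (2*g)*g = 2*g²)
(43875 + E((0*7)*v(n, -4)))/((b(-41) - 4404) + 47876) = (43875 + 2*((0*7)*(-4))²)/((1/84 - 4404) + 47876) = (43875 + 2*(0*(-4))²)/(-369935/84 + 47876) = (43875 + 2*0²)/(3651649/84) = (43875 + 2*0)*(84/3651649) = (43875 + 0)*(84/3651649) = 43875*(84/3651649) = 3685500/3651649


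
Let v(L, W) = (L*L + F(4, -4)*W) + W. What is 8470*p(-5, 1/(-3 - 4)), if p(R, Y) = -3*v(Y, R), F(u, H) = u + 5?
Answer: 8889870/7 ≈ 1.2700e+6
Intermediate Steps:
F(u, H) = 5 + u
v(L, W) = L**2 + 10*W (v(L, W) = (L*L + (5 + 4)*W) + W = (L**2 + 9*W) + W = L**2 + 10*W)
p(R, Y) = -30*R - 3*Y**2 (p(R, Y) = -3*(Y**2 + 10*R) = -30*R - 3*Y**2)
8470*p(-5, 1/(-3 - 4)) = 8470*(-30*(-5) - 3/(-3 - 4)**2) = 8470*(150 - 3*(1/(-7))**2) = 8470*(150 - 3*(-1/7)**2) = 8470*(150 - 3*1/49) = 8470*(150 - 3/49) = 8470*(7347/49) = 8889870/7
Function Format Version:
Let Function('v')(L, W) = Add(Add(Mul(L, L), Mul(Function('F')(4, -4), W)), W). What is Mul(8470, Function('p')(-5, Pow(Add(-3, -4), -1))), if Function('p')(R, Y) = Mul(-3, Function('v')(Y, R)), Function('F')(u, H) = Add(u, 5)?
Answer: Rational(8889870, 7) ≈ 1.2700e+6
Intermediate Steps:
Function('F')(u, H) = Add(5, u)
Function('v')(L, W) = Add(Pow(L, 2), Mul(10, W)) (Function('v')(L, W) = Add(Add(Mul(L, L), Mul(Add(5, 4), W)), W) = Add(Add(Pow(L, 2), Mul(9, W)), W) = Add(Pow(L, 2), Mul(10, W)))
Function('p')(R, Y) = Add(Mul(-30, R), Mul(-3, Pow(Y, 2))) (Function('p')(R, Y) = Mul(-3, Add(Pow(Y, 2), Mul(10, R))) = Add(Mul(-30, R), Mul(-3, Pow(Y, 2))))
Mul(8470, Function('p')(-5, Pow(Add(-3, -4), -1))) = Mul(8470, Add(Mul(-30, -5), Mul(-3, Pow(Pow(Add(-3, -4), -1), 2)))) = Mul(8470, Add(150, Mul(-3, Pow(Pow(-7, -1), 2)))) = Mul(8470, Add(150, Mul(-3, Pow(Rational(-1, 7), 2)))) = Mul(8470, Add(150, Mul(-3, Rational(1, 49)))) = Mul(8470, Add(150, Rational(-3, 49))) = Mul(8470, Rational(7347, 49)) = Rational(8889870, 7)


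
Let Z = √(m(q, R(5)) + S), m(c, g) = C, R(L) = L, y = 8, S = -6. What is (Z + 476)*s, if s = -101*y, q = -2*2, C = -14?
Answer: -384608 - 1616*I*√5 ≈ -3.8461e+5 - 3613.5*I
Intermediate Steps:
q = -4
m(c, g) = -14
Z = 2*I*√5 (Z = √(-14 - 6) = √(-20) = 2*I*√5 ≈ 4.4721*I)
s = -808 (s = -101*8 = -808)
(Z + 476)*s = (2*I*√5 + 476)*(-808) = (476 + 2*I*√5)*(-808) = -384608 - 1616*I*√5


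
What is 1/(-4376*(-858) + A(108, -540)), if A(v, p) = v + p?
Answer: 1/3754176 ≈ 2.6637e-7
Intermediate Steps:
A(v, p) = p + v
1/(-4376*(-858) + A(108, -540)) = 1/(-4376*(-858) + (-540 + 108)) = 1/(3754608 - 432) = 1/3754176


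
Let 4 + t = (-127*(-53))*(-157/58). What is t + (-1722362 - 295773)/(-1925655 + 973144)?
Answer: -143812303237/7892234 ≈ -18222.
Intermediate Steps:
t = -1056999/58 (t = -4 + (-127*(-53))*(-157/58) = -4 + 6731*(-157*1/58) = -4 + 6731*(-157/58) = -4 - 1056767/58 = -1056999/58 ≈ -18224.)
t + (-1722362 - 295773)/(-1925655 + 973144) = -1056999/58 + (-1722362 - 295773)/(-1925655 + 973144) = -1056999/58 - 2018135/(-952511) = -1056999/58 - 2018135*(-1/952511) = -1056999/58 + 288305/136073 = -143812303237/7892234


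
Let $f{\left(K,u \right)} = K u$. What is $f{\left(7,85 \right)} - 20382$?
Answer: $-19787$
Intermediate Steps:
$f{\left(7,85 \right)} - 20382 = 7 \cdot 85 - 20382 = 595 - 20382 = -19787$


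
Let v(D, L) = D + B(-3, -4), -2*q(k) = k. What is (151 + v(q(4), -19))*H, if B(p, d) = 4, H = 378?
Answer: 57834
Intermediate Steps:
q(k) = -k/2
v(D, L) = 4 + D (v(D, L) = D + 4 = 4 + D)
(151 + v(q(4), -19))*H = (151 + (4 - ½*4))*378 = (151 + (4 - 2))*378 = (151 + 2)*378 = 153*378 = 57834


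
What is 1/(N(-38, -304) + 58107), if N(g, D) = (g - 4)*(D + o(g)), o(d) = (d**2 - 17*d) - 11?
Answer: -1/16443 ≈ -6.0816e-5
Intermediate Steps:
o(d) = -11 + d**2 - 17*d
N(g, D) = (-4 + g)*(-11 + D + g**2 - 17*g) (N(g, D) = (g - 4)*(D + (-11 + g**2 - 17*g)) = (-4 + g)*(-11 + D + g**2 - 17*g))
1/(N(-38, -304) + 58107) = 1/((44 + (-38)**3 - 21*(-38)**2 - 4*(-304) + 57*(-38) - 304*(-38)) + 58107) = 1/((44 - 54872 - 21*1444 + 1216 - 2166 + 11552) + 58107) = 1/((44 - 54872 - 30324 + 1216 - 2166 + 11552) + 58107) = 1/(-74550 + 58107) = 1/(-16443) = -1/16443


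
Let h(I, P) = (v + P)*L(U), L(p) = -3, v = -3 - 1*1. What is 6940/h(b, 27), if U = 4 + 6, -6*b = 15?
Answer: -6940/69 ≈ -100.58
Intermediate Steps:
b = -5/2 (b = -1/6*15 = -5/2 ≈ -2.5000)
U = 10
v = -4 (v = -3 - 1 = -4)
h(I, P) = 12 - 3*P (h(I, P) = (-4 + P)*(-3) = 12 - 3*P)
6940/h(b, 27) = 6940/(12 - 3*27) = 6940/(12 - 81) = 6940/(-69) = 6940*(-1/69) = -6940/69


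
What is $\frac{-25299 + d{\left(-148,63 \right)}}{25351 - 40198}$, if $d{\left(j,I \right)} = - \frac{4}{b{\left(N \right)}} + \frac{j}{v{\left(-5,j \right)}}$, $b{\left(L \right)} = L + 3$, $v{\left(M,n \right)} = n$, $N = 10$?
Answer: $\frac{109626}{64337} \approx 1.7039$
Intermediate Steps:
$b{\left(L \right)} = 3 + L$
$d{\left(j,I \right)} = \frac{9}{13}$ ($d{\left(j,I \right)} = - \frac{4}{3 + 10} + \frac{j}{j} = - \frac{4}{13} + 1 = \frac{9}{13}$)
$\frac{-25299 + d{\left(-148,63 \right)}}{25351 - 40198} = \frac{-25299 + \frac{9}{13}}{25351 - 40198} = - \frac{328878}{13 \left(-14847\right)} = \left(- \frac{328878}{13}\right) \left(- \frac{1}{14847}\right) = \frac{109626}{64337}$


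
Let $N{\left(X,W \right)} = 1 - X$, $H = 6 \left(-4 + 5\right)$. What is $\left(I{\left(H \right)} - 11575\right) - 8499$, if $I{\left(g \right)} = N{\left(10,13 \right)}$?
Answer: $-20083$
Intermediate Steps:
$H = 6$ ($H = 6 \cdot 1 = 6$)
$I{\left(g \right)} = -9$ ($I{\left(g \right)} = 1 - 10 = -9$)
$\left(I{\left(H \right)} - 11575\right) - 8499 = \left(-9 - 11575\right) - 8499 = -11584 - 8499 = -20083$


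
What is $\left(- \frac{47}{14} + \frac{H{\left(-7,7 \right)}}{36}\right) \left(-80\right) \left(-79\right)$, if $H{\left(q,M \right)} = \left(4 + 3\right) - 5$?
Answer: $- \frac{1314560}{63} \approx -20866.0$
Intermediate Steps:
$H{\left(q,M \right)} = 2$ ($H{\left(q,M \right)} = 7 - 5 = 2$)
$\left(- \frac{47}{14} + \frac{H{\left(-7,7 \right)}}{36}\right) \left(-80\right) \left(-79\right) = \left(- \frac{47}{14} + \frac{2}{36}\right) \left(-80\right) \left(-79\right) = \left(\left(-47\right) \frac{1}{14} + 2 \cdot \frac{1}{36}\right) \left(-80\right) \left(-79\right) = \left(- \frac{47}{14} + \frac{1}{18}\right) \left(-80\right) \left(-79\right) = \left(- \frac{208}{63}\right) \left(-80\right) \left(-79\right) = \frac{16640}{63} \left(-79\right) = - \frac{1314560}{63}$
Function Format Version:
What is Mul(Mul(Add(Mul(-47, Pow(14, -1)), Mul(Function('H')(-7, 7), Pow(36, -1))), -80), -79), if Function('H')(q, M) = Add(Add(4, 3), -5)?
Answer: Rational(-1314560, 63) ≈ -20866.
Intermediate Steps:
Function('H')(q, M) = 2 (Function('H')(q, M) = Add(7, -5) = 2)
Mul(Mul(Add(Mul(-47, Pow(14, -1)), Mul(Function('H')(-7, 7), Pow(36, -1))), -80), -79) = Mul(Mul(Add(Mul(-47, Pow(14, -1)), Mul(2, Pow(36, -1))), -80), -79) = Mul(Mul(Add(Mul(-47, Rational(1, 14)), Mul(2, Rational(1, 36))), -80), -79) = Mul(Mul(Add(Rational(-47, 14), Rational(1, 18)), -80), -79) = Mul(Mul(Rational(-208, 63), -80), -79) = Mul(Rational(16640, 63), -79) = Rational(-1314560, 63)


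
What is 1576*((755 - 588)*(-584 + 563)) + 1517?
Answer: -5525515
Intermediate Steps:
1576*((755 - 588)*(-584 + 563)) + 1517 = 1576*(167*(-21)) + 1517 = 1576*(-3507) + 1517 = -5527032 + 1517 = -5525515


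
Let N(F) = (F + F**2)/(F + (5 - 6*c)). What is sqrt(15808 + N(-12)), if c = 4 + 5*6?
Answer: 2*sqrt(175940029)/211 ≈ 125.73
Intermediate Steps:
c = 34 (c = 4 + 30 = 34)
N(F) = (F + F**2)/(-199 + F) (N(F) = (F + F**2)/(F + (5 - 6*34)) = (F + F**2)/(F + (5 - 204)) = (F + F**2)/(F - 199) = (F + F**2)/(-199 + F))
sqrt(15808 + N(-12)) = sqrt(15808 - 12*(1 - 12)/(-199 - 12)) = sqrt(15808 - 12*(-11)/(-211)) = sqrt(15808 - 12*(-1/211)*(-11)) = sqrt(15808 - 132/211) = sqrt(3335356/211) = 2*sqrt(175940029)/211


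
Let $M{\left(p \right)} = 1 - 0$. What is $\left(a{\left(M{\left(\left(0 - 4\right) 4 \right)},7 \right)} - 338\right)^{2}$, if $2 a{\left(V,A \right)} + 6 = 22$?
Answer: $108900$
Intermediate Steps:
$M{\left(p \right)} = 1$ ($M{\left(p \right)} = 1 + 0 = 1$)
$a{\left(V,A \right)} = 8$ ($a{\left(V,A \right)} = -3 + \frac{1}{2} \cdot 22 = -3 + 11 = 8$)
$\left(a{\left(M{\left(\left(0 - 4\right) 4 \right)},7 \right)} - 338\right)^{2} = \left(8 - 338\right)^{2} = \left(-330\right)^{2} = 108900$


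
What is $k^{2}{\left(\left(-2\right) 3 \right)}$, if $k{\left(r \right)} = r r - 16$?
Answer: $400$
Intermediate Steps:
$k{\left(r \right)} = -16 + r^{2}$ ($k{\left(r \right)} = r^{2} - 16 = -16 + r^{2}$)
$k^{2}{\left(\left(-2\right) 3 \right)} = \left(-16 + \left(\left(-2\right) 3\right)^{2}\right)^{2} = \left(-16 + \left(-6\right)^{2}\right)^{2} = \left(-16 + 36\right)^{2} = 20^{2} = 400$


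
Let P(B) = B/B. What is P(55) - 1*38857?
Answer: -38856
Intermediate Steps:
P(B) = 1
P(55) - 1*38857 = 1 - 1*38857 = 1 - 38857 = -38856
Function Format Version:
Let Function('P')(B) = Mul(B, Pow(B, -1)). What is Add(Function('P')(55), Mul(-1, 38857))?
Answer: -38856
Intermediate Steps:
Function('P')(B) = 1
Add(Function('P')(55), Mul(-1, 38857)) = Add(1, Mul(-1, 38857)) = Add(1, -38857) = -38856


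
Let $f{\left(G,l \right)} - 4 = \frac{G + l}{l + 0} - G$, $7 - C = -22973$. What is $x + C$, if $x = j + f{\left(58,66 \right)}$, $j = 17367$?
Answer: $\frac{1329731}{33} \approx 40295.0$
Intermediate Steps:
$C = 22980$ ($C = 7 - -22973 = 7 + 22973 = 22980$)
$f{\left(G,l \right)} = 4 - G + \frac{G + l}{l}$ ($f{\left(G,l \right)} = 4 - \left(G - \frac{G + l}{l + 0}\right) = 4 - \left(G - \frac{G + l}{l}\right) = 4 - G + \frac{G + l}{l}$)
$x = \frac{571391}{33}$ ($x = 17367 + \left(5 - 58 + \frac{58}{66}\right) = 17367 + \left(5 - 58 + 58 \cdot \frac{1}{66}\right) = 17367 + \left(5 - 58 + \frac{29}{33}\right) = 17367 - \frac{1720}{33} = \frac{571391}{33} \approx 17315.0$)
$x + C = \frac{571391}{33} + 22980 = \frac{1329731}{33}$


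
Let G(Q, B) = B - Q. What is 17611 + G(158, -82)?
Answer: 17371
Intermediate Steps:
17611 + G(158, -82) = 17611 + (-82 - 1*158) = 17611 + (-82 - 158) = 17611 - 240 = 17371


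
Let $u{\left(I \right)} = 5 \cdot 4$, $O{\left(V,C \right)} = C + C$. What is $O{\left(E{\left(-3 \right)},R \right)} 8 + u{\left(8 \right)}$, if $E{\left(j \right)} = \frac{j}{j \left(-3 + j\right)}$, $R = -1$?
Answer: $4$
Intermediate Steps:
$E{\left(j \right)} = \frac{1}{-3 + j}$ ($E{\left(j \right)} = j \frac{1}{j \left(-3 + j\right)} = \frac{1}{-3 + j}$)
$O{\left(V,C \right)} = 2 C$
$u{\left(I \right)} = 20$
$O{\left(E{\left(-3 \right)},R \right)} 8 + u{\left(8 \right)} = 2 \left(-1\right) 8 + 20 = \left(-2\right) 8 + 20 = -16 + 20 = 4$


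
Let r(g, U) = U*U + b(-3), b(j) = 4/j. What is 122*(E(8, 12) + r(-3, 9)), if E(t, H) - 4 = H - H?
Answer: 30622/3 ≈ 10207.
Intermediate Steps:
E(t, H) = 4 (E(t, H) = 4 + (H - H) = 4 + 0 = 4)
r(g, U) = -4/3 + U**2 (r(g, U) = U*U + 4/(-3) = U**2 + 4*(-1/3) = U**2 - 4/3 = -4/3 + U**2)
122*(E(8, 12) + r(-3, 9)) = 122*(4 + (-4/3 + 9**2)) = 122*(4 + (-4/3 + 81)) = 122*(4 + 239/3) = 122*(251/3) = 30622/3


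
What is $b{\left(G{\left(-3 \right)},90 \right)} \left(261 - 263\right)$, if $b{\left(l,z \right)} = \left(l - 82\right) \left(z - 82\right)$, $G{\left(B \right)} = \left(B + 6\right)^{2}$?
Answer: $1168$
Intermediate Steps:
$G{\left(B \right)} = \left(6 + B\right)^{2}$
$b{\left(l,z \right)} = \left(-82 + l\right) \left(-82 + z\right)$
$b{\left(G{\left(-3 \right)},90 \right)} \left(261 - 263\right) = \left(6724 - 82 \left(6 - 3\right)^{2} - 7380 + \left(6 - 3\right)^{2} \cdot 90\right) \left(261 - 263\right) = \left(6724 - 82 \cdot 3^{2} - 7380 + 3^{2} \cdot 90\right) \left(-2\right) = \left(6724 - 738 - 7380 + 9 \cdot 90\right) \left(-2\right) = \left(6724 - 738 - 7380 + 810\right) \left(-2\right) = \left(-584\right) \left(-2\right) = 1168$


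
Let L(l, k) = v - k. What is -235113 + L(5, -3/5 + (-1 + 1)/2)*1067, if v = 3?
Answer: -1156359/5 ≈ -2.3127e+5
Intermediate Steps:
L(l, k) = 3 - k
-235113 + L(5, -3/5 + (-1 + 1)/2)*1067 = -235113 + (3 - (-3/5 + (-1 + 1)/2))*1067 = -235113 + (3 - (-3*1/5 + 0*(1/2)))*1067 = -235113 + (3 - (-3/5 + 0))*1067 = -235113 + (3 - 1*(-3/5))*1067 = -235113 + (3 + 3/5)*1067 = -235113 + (18/5)*1067 = -235113 + 19206/5 = -1156359/5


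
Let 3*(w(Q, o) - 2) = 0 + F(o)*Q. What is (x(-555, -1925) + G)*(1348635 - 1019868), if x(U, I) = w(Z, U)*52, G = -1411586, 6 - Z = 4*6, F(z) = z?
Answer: -407119408974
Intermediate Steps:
Z = -18 (Z = 6 - 4*6 = 6 - 1*24 = 6 - 24 = -18)
w(Q, o) = 2 + Q*o/3 (w(Q, o) = 2 + (0 + o*Q)/3 = 2 + (0 + Q*o)/3 = 2 + (Q*o)/3 = 2 + Q*o/3)
x(U, I) = 104 - 312*U (x(U, I) = (2 + (⅓)*(-18)*U)*52 = (2 - 6*U)*52 = 104 - 312*U)
(x(-555, -1925) + G)*(1348635 - 1019868) = ((104 - 312*(-555)) - 1411586)*(1348635 - 1019868) = ((104 + 173160) - 1411586)*328767 = (173264 - 1411586)*328767 = -1238322*328767 = -407119408974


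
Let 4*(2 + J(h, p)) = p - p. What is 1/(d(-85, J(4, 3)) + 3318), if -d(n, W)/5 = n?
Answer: 1/3743 ≈ 0.00026717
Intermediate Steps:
J(h, p) = -2 (J(h, p) = -2 + (p - p)/4 = -2 + (1/4)*0 = -2 + 0 = -2)
d(n, W) = -5*n
1/(d(-85, J(4, 3)) + 3318) = 1/(-5*(-85) + 3318) = 1/(425 + 3318) = 1/3743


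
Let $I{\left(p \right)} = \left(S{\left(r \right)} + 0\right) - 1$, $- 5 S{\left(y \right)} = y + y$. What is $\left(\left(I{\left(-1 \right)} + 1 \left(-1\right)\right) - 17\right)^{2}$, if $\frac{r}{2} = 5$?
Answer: $529$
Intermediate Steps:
$r = 10$ ($r = 2 \cdot 5 = 10$)
$S{\left(y \right)} = - \frac{2 y}{5}$ ($S{\left(y \right)} = - \frac{y + y}{5} = - \frac{2 y}{5}$)
$I{\left(p \right)} = -5$ ($I{\left(p \right)} = \left(\left(- \frac{2}{5}\right) 10 + 0\right) - 1 = \left(-4 + 0\right) - 1 = -4 - 1 = -5$)
$\left(\left(I{\left(-1 \right)} + 1 \left(-1\right)\right) - 17\right)^{2} = \left(\left(-5 + 1 \left(-1\right)\right) - 17\right)^{2} = \left(\left(-5 - 1\right) - 17\right)^{2} = \left(-6 - 17\right)^{2} = \left(-23\right)^{2} = 529$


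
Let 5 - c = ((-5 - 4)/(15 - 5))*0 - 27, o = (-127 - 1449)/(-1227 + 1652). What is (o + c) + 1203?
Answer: 523299/425 ≈ 1231.3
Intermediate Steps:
o = -1576/425 ≈ -3.7082
c = 32 (c = 5 - (((-5 - 4)/(15 - 5))*0 - 27) = 5 - (-9/10*0 - 27) = 5 - (0 - 27) = 5 - 1*(-27) = 5 + 27 = 32)
(o + c) + 1203 = (-1576/425 + 32) + 1203 = 12024/425 + 1203 = 523299/425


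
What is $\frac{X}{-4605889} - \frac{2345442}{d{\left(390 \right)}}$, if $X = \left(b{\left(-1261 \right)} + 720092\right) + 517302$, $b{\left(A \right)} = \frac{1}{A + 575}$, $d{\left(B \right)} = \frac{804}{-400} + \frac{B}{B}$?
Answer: $\frac{741075116110466217}{319123625254} \approx 2.3222 \cdot 10^{6}$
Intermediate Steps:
$d{\left(B \right)} = - \frac{101}{100}$ ($d{\left(B \right)} = 804 \left(- \frac{1}{400}\right) + 1 = - \frac{201}{100} + 1 = - \frac{101}{100}$)
$b{\left(A \right)} = \frac{1}{575 + A}$
$X = \frac{848852283}{686}$ ($X = \left(\frac{1}{575 - 1261} + 720092\right) + 517302 = \left(\frac{1}{-686} + 720092\right) + 517302 = \left(- \frac{1}{686} + 720092\right) + 517302 = \frac{493983111}{686} + 517302 = \frac{848852283}{686} \approx 1.2374 \cdot 10^{6}$)
$\frac{X}{-4605889} - \frac{2345442}{d{\left(390 \right)}} = \frac{848852283}{686 \left(-4605889\right)} - \frac{2345442}{- \frac{101}{100}} = \frac{848852283}{686} \left(- \frac{1}{4605889}\right) - - \frac{234544200}{101} = - \frac{848852283}{3159639854} + \frac{234544200}{101} = \frac{741075116110466217}{319123625254}$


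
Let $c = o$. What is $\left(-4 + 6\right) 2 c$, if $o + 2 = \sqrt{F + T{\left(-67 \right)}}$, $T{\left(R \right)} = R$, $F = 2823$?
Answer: $-8 + 8 \sqrt{689} \approx 201.99$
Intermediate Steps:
$o = -2 + 2 \sqrt{689}$ ($o = -2 + \sqrt{2823 - 67} = -2 + \sqrt{2756} = -2 + 2 \sqrt{689} \approx 50.498$)
$c = -2 + 2 \sqrt{689} \approx 50.498$
$\left(-4 + 6\right) 2 c = \left(-4 + 6\right) 2 \left(-2 + 2 \sqrt{689}\right) = 2 \cdot 2 \left(-2 + 2 \sqrt{689}\right) = 4 \left(-2 + 2 \sqrt{689}\right) = -8 + 8 \sqrt{689}$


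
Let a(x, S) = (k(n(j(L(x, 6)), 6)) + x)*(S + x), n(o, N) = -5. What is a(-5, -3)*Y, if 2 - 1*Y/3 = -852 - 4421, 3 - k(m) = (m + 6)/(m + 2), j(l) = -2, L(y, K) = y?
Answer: 211000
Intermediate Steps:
k(m) = 3 - (6 + m)/(2 + m) (k(m) = 3 - (m + 6)/(m + 2) = 3 - (6 + m)/(2 + m))
a(x, S) = (10/3 + x)*(S + x) (a(x, S) = (2*(-5)/(2 - 5) + x)*(S + x) = (2*(-5)/(-3) + x)*(S + x) = (2*(-5)*(-1/3) + x)*(S + x) = (10/3 + x)*(S + x))
Y = 15825 (Y = 6 - 3*(-852 - 4421) = 6 - 3*(-5273) = 6 + 15819 = 15825)
a(-5, -3)*Y = ((-5)**2 + (10/3)*(-3) + (10/3)*(-5) - 3*(-5))*15825 = (25 - 10 - 50/3 + 15)*15825 = (40/3)*15825 = 211000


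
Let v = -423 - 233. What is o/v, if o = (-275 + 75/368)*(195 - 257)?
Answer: -3134875/120704 ≈ -25.972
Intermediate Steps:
v = -656
o = 3134875/184 (o = (-275 + 75*(1/368))*(-62) = (-275 + 75/368)*(-62) = -101125/368*(-62) = 3134875/184 ≈ 17037.)
o/v = (3134875/184)/(-656) = (3134875/184)*(-1/656) = -3134875/120704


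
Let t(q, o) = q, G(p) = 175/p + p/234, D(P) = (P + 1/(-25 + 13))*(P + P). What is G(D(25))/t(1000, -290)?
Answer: 176461/32292000 ≈ 0.0054645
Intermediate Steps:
D(P) = 2*P*(-1/12 + P) (D(P) = (P + 1/(-12))*(2*P) = (P - 1/12)*(2*P) = (-1/12 + P)*(2*P) = 2*P*(-1/12 + P))
G(p) = 175/p + p/234 (G(p) = 175/p + p*(1/234) = 175/p + p/234)
G(D(25))/t(1000, -290) = (175/(((1/6)*25*(-1 + 12*25))) + ((1/6)*25*(-1 + 12*25))/234)/1000 = (175/(((1/6)*25*(-1 + 300))) + ((1/6)*25*(-1 + 300))/234)*(1/1000) = (175/(((1/6)*25*299)) + ((1/6)*25*299)/234)*(1/1000) = (175/(7475/6) + (1/234)*(7475/6))*(1/1000) = (175*(6/7475) + 575/108)*(1/1000) = (42/299 + 575/108)*(1/1000) = (176461/32292)*(1/1000) = 176461/32292000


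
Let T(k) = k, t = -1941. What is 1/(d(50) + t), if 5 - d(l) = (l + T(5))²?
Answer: -1/4961 ≈ -0.00020157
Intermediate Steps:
d(l) = 5 - (5 + l)² (d(l) = 5 - (l + 5)² = 5 - (5 + l)²)
1/(d(50) + t) = 1/((5 - (5 + 50)²) - 1941) = 1/((5 - 1*55²) - 1941) = 1/((5 - 1*3025) - 1941) = 1/((5 - 3025) - 1941) = 1/(-3020 - 1941) = 1/(-4961) = -1/4961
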